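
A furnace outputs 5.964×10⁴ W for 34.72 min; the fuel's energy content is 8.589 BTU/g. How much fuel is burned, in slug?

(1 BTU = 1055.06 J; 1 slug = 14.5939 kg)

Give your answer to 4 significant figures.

34.72 min → 2083.2 s
E = P × t = 59640 × 2083.2 = 1.24242×10⁸ J
8.589 BTU/g → 9.06191×10⁶ J/kg
m = E / e_s = 1.24242×10⁸ / 9.06191×10⁶ = 13.7104 kg
In slug: 13.7104 / 14.5939 = 0.939461 slug

0.9395 slug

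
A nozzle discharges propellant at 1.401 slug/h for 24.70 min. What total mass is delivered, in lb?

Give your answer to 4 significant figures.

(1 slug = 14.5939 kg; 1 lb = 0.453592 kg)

1.401 slug/h → 0.00567946 kg/s
24.70 min → 1482 s
m = ṁ × t = 0.00567946 × 1482 = 8.41696 kg
In lb: 8.41696 / 0.453592 = 18.5562 lb

18.56 lb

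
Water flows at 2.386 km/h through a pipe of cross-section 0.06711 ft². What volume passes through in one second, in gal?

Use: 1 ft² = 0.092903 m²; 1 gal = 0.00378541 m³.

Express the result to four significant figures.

1.092 gal

2.386 km/h × (1/3.6) = 0.662778 m/s
0.06711 ft² × 0.092903 = 0.00623472 m²
V = v × A × t = 0.662778 m/s × 0.00623472 m² × 1 s = 0.00413224 m³
0.00413224 m³ ÷ (0.00378541 m³/gal) = 1.09162 gal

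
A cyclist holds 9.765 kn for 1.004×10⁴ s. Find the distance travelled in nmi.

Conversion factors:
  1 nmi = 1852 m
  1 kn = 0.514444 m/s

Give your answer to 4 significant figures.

27.23 nmi

9.765 kn × 0.514444 = 5.02355 m/s
d = v × t = 5.02355 m/s × 10040 s = 50436.4 m
50436.4 m ÷ (1852 m/nmi) = 27.2335 nmi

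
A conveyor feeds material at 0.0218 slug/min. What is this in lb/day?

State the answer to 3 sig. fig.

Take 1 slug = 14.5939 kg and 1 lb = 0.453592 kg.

0.0218 slug/min × 14.5939 kg/slug ÷ 60 s/min = 0.00530245 kg/s
0.00530245 kg/s ÷ 0.453592 kg/lb × 86400 s/day = 1010.01 lb/day

1010 lb/day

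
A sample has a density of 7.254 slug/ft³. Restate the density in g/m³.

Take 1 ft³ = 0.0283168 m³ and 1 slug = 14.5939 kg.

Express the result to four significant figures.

3.739×10⁶ g/m³

7.254 slug/ft³ × 14.5939 kg/slug ÷ 0.0283168 m³/ft³ = 3738.56 kg/m³
3738.56 kg/m³ ÷ 0.001 kg/g = 3.73856×10⁶ g/m³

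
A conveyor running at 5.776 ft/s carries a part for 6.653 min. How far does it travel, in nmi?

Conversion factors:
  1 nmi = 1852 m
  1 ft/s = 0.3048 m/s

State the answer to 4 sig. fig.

5.776 ft/s × 0.3048 = 1.76052 m/s
6.653 min × 60 = 399.18 s
d = v × t = 1.76052 m/s × 399.18 s = 702.764 m
702.764 m ÷ (1852 m/nmi) = 0.379462 nmi

0.3795 nmi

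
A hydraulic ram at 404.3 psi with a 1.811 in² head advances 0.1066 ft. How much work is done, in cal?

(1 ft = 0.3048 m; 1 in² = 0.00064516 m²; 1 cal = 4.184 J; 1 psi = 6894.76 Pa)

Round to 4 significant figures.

25.29 cal

404.3 psi → 2.78755×10⁶ Pa
1.811 in² → 0.00116838 m²
F = P × A = 2.78755×10⁶ × 0.00116838 = 3256.92 N
0.1066 ft → 0.0324917 m
W = F × d = 3256.92 × 0.0324917 = 105.823 J
In cal: 105.823 / 4.184 = 25.2923 cal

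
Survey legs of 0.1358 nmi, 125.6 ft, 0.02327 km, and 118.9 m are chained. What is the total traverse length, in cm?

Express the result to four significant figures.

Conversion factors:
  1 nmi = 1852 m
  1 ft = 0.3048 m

4.320×10⁴ cm

0.1358 nmi × 1852 = 251.502 m
125.6 ft × 0.3048 = 38.2829 m
0.02327 km × 1000 = 23.27 m
118.9 m (already m)
Total: 251.502 + 38.2829 + 23.27 + 118.9 = 431.955 m
In cm: 431.955 / 0.01 = 43195.5 cm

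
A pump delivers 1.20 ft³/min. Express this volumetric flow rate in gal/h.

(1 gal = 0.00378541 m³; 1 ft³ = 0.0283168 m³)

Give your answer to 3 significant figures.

539 gal/h

1.20 ft³/min × 0.0283168 m³/ft³ ÷ 60 s/min = 5.66336×10⁻⁴ m³/s
5.66336×10⁻⁴ m³/s ÷ 0.00378541 m³/gal × 3600 s/h = 538.597 gal/h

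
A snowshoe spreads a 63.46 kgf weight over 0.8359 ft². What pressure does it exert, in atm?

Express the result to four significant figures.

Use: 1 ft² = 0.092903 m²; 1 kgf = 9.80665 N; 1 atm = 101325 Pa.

0.07909 atm

63.46 kgf × 9.80665 = 622.33 N
0.8359 ft² × 0.092903 = 0.0776576 m²
P = F / A = 622.33 N / 0.0776576 m² = 8013.77 Pa
8013.77 Pa ÷ (101325 Pa/atm) = 0.0790898 atm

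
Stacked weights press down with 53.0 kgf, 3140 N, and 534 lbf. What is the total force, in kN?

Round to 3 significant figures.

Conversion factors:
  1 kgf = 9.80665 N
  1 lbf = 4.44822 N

6.04 kN

53.0 kgf × 9.80665 → 519.752 N
3140 N (already N)
534 lbf × 4.44822 → 2375.35 N
Total: 519.752 + 3140 + 2375.35 = 6035.1 N
In kN: 6035.1 / 1000 = 6.0351 kN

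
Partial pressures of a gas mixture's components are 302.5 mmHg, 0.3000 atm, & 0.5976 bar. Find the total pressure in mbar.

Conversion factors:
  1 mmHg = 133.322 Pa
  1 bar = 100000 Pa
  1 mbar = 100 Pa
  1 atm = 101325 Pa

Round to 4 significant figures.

302.5 mmHg × 133.322 = 40329.9 Pa
0.3000 atm × 101325 = 30397.5 Pa
0.5976 bar × 100000 = 59760 Pa
Sum: 40329.9 + 30397.5 + 59760 = 130487 Pa
In mbar: 130487 / 100 = 1304.87 mbar

1305 mbar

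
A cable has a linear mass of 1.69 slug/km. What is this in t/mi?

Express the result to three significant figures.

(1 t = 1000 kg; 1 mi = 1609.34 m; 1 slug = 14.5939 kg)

0.0397 t/mi

1.69 slug/km × 14.5939 kg/slug ÷ 1000 m/km = 0.0246637 kg/m
0.0246637 kg/m ÷ 1000 kg/t × 1609.34 m/mi = 0.0396923 t/mi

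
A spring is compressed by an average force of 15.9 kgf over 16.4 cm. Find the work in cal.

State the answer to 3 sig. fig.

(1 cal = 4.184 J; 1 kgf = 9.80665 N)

15.9 kgf × 9.80665 → 155.926 N
16.4 cm × 0.01 → 0.164 m
W = F × d = 155.926 N × 0.164 m = 25.5719 J
25.5719 J ÷ (4.184 J/cal) = 6.11183 cal

6.11 cal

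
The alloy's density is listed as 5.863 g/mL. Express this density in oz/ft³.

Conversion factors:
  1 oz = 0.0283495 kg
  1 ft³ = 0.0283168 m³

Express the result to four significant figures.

5.863 g/mL × 0.001 kg/g ÷ 10⁻⁶ m³/mL = 5863 kg/m³
5863 kg/m³ ÷ 0.0283495 kg/oz × 0.0283168 m³/ft³ = 5856.24 oz/ft³

5856 oz/ft³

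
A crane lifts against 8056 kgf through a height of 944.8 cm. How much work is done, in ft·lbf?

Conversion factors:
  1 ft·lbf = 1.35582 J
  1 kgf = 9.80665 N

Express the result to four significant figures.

8056 kgf × 9.80665 = 79002.4 N
944.8 cm × 0.01 = 9.448 m
W = F × d = 79002.4 N × 9.448 m = 746415 J
746415 J ÷ (1.35582 J/ft·lbf) = 550527 ft·lbf

5.505×10⁵ ft·lbf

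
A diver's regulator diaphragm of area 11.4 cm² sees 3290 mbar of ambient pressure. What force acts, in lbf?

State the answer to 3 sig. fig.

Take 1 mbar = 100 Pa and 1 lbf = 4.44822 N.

3290 mbar × 100 → 329000 Pa
11.4 cm² × 0.0001 → 0.00114 m²
F = P × A = 329000 Pa × 0.00114 m² = 375.06 N
375.06 N ÷ (4.44822 N/lbf) = 84.3169 lbf

84.3 lbf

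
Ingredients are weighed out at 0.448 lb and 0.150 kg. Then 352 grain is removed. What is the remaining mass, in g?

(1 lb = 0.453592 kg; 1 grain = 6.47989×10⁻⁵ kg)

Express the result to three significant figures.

330 g

0.448 lb × 0.453592 → 0.203209 kg
0.150 kg (already kg)
352 grain × 6.47989×10⁻⁵ → 0.0228092 kg
Sum: 0.203209 + 0.15 − 0.0228092 = 0.3304 kg
In g: 0.3304 / 0.001 = 330.4 g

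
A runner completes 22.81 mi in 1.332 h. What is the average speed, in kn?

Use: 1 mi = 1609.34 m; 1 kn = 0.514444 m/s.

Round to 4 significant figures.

14.88 kn

22.81 mi × 1609.34 = 36709 m
1.332 h × 3600 = 4795.2 s
v = d / t = 36709 m / 4795.2 s = 7.65536 m/s
7.65536 m/s ÷ (0.514444 m/s/kn) = 14.8808 kn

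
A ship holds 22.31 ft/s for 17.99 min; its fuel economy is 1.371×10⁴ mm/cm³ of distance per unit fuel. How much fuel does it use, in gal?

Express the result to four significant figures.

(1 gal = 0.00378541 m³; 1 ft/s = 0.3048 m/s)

0.1414 gal

22.31 ft/s → 6.80009 m/s
17.99 min → 1079.4 s
d = v × t = 6.80009 × 1079.4 = 7340.02 m
1.371×10⁴ mm/cm³ → 1.371×10⁷ m/m³
V = d / (distance per unit fuel) = 7340.02 / 1.371×10⁷ = 5.35377×10⁻⁴ m³
In gal: 5.35377×10⁻⁴ / 0.00378541 = 0.141432 gal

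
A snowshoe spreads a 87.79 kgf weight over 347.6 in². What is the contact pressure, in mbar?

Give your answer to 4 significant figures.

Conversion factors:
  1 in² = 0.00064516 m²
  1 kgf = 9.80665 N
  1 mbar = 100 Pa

38.39 mbar

87.79 kgf × 9.80665 = 860.926 N
347.6 in² × 0.00064516 = 0.224258 m²
P = F / A = 860.926 N / 0.224258 m² = 3839 Pa
3839 Pa ÷ (100 Pa/mbar) = 38.39 mbar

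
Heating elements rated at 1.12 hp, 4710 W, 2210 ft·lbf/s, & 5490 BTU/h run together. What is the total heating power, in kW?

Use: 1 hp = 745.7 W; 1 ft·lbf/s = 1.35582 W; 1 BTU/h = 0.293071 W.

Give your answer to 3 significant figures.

1.12 hp × 745.7 = 835.184 W
4710 W (already W)
2210 ft·lbf/s × 1.35582 = 2996.36 W
5490 BTU/h × 0.293071 = 1608.96 W
Combined: 835.184 + 4710 + 2996.36 + 1608.96 = 10150.5 W
In kW: 10150.5 / 1000 = 10.1505 kW

10.2 kW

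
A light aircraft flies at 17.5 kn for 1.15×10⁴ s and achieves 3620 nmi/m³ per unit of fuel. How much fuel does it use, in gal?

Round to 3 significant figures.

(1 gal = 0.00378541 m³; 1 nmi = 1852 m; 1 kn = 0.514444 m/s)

17.5 kn → 9.00277 m/s
d = v × t = 9.00277 × 11500 = 103532 m
3620 nmi/m³ → 6.70424×10⁶ m/m³
V = d / (distance per unit fuel) = 103532 / 6.70424×10⁶ = 0.0154428 m³
In gal: 0.0154428 / 0.00378541 = 4.07956 gal

4.08 gal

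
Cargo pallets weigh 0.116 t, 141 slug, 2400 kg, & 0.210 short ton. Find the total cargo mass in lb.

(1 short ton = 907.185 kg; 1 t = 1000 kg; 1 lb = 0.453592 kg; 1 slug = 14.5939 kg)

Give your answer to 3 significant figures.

0.116 t × 1000 = 116 kg
141 slug × 14.5939 = 2057.74 kg
2400 kg (already kg)
0.210 short ton × 907.185 = 190.509 kg
Combined: 116 + 2057.74 + 2400 + 190.509 = 4764.25 kg
In lb: 4764.25 / 0.453592 = 10503.4 lb

1.05×10⁴ lb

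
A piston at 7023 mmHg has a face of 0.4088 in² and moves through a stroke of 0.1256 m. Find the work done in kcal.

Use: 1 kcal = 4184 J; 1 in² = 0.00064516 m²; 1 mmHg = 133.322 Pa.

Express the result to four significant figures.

0.007413 kcal

7023 mmHg → 936320 Pa
0.4088 in² → 2.63741×10⁻⁴ m²
F = P × A = 936320 × 2.63741×10⁻⁴ = 246.946 N
W = F × d = 246.946 × 0.1256 = 31.0164 J
In kcal: 31.0164 / 4184 = 0.0074131 kcal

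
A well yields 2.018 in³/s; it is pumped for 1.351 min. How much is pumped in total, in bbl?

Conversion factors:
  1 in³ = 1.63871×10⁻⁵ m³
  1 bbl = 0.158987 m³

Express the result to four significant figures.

2.018 in³/s → 3.30692×10⁻⁵ m³/s
1.351 min → 81.06 s
V = Q × t = 3.30692×10⁻⁵ × 81.06 = 0.00268059 m³
In bbl: 0.00268059 / 0.158987 = 0.0168604 bbl

0.01686 bbl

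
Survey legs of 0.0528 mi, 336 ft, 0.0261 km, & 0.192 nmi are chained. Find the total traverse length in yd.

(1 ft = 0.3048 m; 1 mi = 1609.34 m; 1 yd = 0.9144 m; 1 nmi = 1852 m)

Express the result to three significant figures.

0.0528 mi × 1609.34 → 84.9732 m
336 ft × 0.3048 → 102.413 m
0.0261 km × 1000 → 26.1 m
0.192 nmi × 1852 → 355.584 m
Sum: 84.9732 + 102.413 + 26.1 + 355.584 = 569.07 m
In yd: 569.07 / 0.9144 = 622.343 yd

622 yd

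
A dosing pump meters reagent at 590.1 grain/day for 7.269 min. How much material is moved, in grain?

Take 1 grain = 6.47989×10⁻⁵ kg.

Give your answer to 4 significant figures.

2.979 grain

590.1 grain/day → 4.42567×10⁻⁷ kg/s
7.269 min → 436.14 s
m = ṁ × t = 4.42567×10⁻⁷ × 436.14 = 1.93021×10⁻⁴ kg
In grain: 1.93021×10⁻⁴ / 6.47989×10⁻⁵ = 2.97877 grain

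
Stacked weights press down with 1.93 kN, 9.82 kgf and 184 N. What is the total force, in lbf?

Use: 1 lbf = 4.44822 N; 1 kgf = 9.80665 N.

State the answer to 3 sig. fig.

497 lbf

1.93 kN × 1000 → 1930 N
9.82 kgf × 9.80665 → 96.3013 N
184 N (already N)
Sum: 1930 + 96.3013 + 184 = 2210.3 N
In lbf: 2210.3 / 4.44822 = 496.895 lbf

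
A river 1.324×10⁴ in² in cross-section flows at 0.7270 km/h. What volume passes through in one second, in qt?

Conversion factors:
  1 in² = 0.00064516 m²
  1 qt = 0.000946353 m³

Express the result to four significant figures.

1823 qt

0.7270 km/h × (1/3.6) = 0.201944 m/s
1.324×10⁴ in² × 0.00064516 = 8.54192 m²
V = v × A × t = 0.201944 m/s × 8.54192 m² × 1 s = 1.72499 m³
1.72499 m³ ÷ (0.000946353 m³/qt) = 1822.78 qt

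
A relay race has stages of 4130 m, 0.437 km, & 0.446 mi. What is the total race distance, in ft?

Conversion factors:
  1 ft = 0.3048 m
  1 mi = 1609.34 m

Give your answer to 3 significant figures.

4130 m (already m)
0.437 km × 1000 → 437 m
0.446 mi × 1609.34 → 717.766 m
Sum: 4130 + 437 + 717.766 = 5284.77 m
In ft: 5284.77 / 0.3048 = 17338.5 ft

1.73×10⁴ ft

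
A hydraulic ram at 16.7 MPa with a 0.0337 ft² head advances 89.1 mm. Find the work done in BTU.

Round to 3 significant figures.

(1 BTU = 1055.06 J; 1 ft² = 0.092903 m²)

16.7 MPa → 1.67×10⁷ Pa
0.0337 ft² → 0.00313083 m²
F = P × A = 1.67×10⁷ × 0.00313083 = 52284.9 N
89.1 mm → 0.0891 m
W = F × d = 52284.9 × 0.0891 = 4658.58 J
In BTU: 4658.58 / 1055.06 = 4.41546 BTU

4.42 BTU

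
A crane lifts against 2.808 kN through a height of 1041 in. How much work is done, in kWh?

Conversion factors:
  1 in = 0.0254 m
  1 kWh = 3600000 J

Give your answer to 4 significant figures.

0.02062 kWh

2.808 kN × 1000 = 2808 N
1041 in × 0.0254 = 26.4414 m
W = F × d = 2808 N × 26.4414 m = 74247.5 J
74247.5 J ÷ (3600000 J/kWh) = 0.0206243 kWh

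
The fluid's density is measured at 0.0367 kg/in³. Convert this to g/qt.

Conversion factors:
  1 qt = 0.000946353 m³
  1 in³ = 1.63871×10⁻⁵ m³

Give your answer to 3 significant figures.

2120 g/qt

0.0367 kg/in³ ÷ 1.63871×10⁻⁵ m³/in³ = 2239.57 kg/m³
2239.57 kg/m³ ÷ 0.001 kg/g × 0.000946353 m³/qt = 2119.42 g/qt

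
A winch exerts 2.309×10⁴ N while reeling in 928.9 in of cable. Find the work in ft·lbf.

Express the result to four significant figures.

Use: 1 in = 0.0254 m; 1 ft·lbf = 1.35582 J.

4.018×10⁵ ft·lbf

928.9 in × 0.0254 → 23.5941 m
W = F × d = 23090 N × 23.5941 m = 544788 J
544788 J ÷ (1.35582 J/ft·lbf) = 401814 ft·lbf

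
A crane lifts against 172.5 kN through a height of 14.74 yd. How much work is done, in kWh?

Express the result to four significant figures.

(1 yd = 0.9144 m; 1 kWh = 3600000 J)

0.6458 kWh

172.5 kN × 1000 → 172500 N
14.74 yd × 0.9144 → 13.4783 m
W = F × d = 172500 N × 13.4783 m = 2.32501×10⁶ J
2.32501×10⁶ J ÷ (3600000 J/kWh) = 0.645836 kWh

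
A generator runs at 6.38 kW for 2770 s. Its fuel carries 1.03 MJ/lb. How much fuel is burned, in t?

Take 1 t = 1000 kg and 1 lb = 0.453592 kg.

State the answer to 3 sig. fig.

0.00778 t

6.38 kW → 6380 W
E = P × t = 6380 × 2770 = 1.76726×10⁷ J
1.03 MJ/lb → 2.27076×10⁶ J/kg
m = E / e_s = 1.76726×10⁷ / 2.27076×10⁶ = 7.78268 kg
In t: 7.78268 / 1000 = 0.00778268 t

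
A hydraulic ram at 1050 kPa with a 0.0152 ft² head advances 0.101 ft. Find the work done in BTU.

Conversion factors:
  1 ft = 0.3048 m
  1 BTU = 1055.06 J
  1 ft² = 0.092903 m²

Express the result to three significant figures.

1050 kPa → 1.05×10⁶ Pa
0.0152 ft² → 0.00141213 m²
F = P × A = 1.05×10⁶ × 0.00141213 = 1482.74 N
0.101 ft → 0.0307848 m
W = F × d = 1482.74 × 0.0307848 = 45.6459 J
In BTU: 45.6459 / 1055.06 = 0.0432638 BTU

0.0433 BTU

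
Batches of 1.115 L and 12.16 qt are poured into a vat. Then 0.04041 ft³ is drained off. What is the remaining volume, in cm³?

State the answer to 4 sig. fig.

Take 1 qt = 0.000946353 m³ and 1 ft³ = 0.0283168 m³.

1.148×10⁴ cm³

1.115 L × 0.001 = 0.001115 m³
12.16 qt × 0.000946353 = 0.0115077 m³
0.04041 ft³ × 0.0283168 = 0.00114428 m³
Net: 0.001115 + 0.0115077 − 0.00114428 = 0.0114784 m³
In cm³: 0.0114784 / 10⁻⁶ = 11478.4 cm³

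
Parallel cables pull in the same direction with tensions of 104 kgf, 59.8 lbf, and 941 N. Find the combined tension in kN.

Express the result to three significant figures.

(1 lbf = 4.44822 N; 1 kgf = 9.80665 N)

104 kgf × 9.80665 → 1019.89 N
59.8 lbf × 4.44822 → 266.004 N
941 N (already N)
Sum: 1019.89 + 266.004 + 941 = 2226.89 N
In kN: 2226.89 / 1000 = 2.22689 kN

2.23 kN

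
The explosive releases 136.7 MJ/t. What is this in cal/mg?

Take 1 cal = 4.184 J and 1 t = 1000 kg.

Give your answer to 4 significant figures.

0.03267 cal/mg

136.7 MJ/t × 1000000 J/MJ ÷ 1000 kg/t = 136700 J/kg
136700 J/kg ÷ 4.184 J/cal × 10⁻⁶ kg/mg = 0.0326721 cal/mg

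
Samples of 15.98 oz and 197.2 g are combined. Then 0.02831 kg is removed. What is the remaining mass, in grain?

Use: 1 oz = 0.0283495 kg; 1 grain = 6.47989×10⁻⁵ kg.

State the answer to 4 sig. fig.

9598 grain

15.98 oz × 0.0283495 → 0.453025 kg
197.2 g × 0.001 → 0.1972 kg
0.02831 kg (already kg)
Result: 0.453025 + 0.1972 − 0.02831 = 0.621915 kg
In grain: 0.621915 / 6.47989×10⁻⁵ = 9597.62 grain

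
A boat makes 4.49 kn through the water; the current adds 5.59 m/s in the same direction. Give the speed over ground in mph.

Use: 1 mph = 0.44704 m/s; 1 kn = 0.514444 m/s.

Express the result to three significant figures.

17.7 mph

4.49 kn × 0.514444 = 2.30985 m/s
5.59 m/s (already m/s)
Sum: 2.30985 + 5.59 = 7.89985 m/s
In mph: 7.89985 / 0.44704 = 17.6715 mph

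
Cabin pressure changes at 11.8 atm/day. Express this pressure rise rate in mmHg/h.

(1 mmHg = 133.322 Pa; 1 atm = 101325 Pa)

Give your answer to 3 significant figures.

374 mmHg/h

11.8 atm/day × 101325 Pa/atm ÷ 86400 s/day = 13.8384 Pa/s
13.8384 Pa/s ÷ 133.322 Pa/mmHg × 3600 s/h = 373.669 mmHg/h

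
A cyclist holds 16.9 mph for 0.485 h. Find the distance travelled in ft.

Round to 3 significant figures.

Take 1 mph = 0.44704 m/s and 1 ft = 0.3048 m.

16.9 mph × 0.44704 = 7.55498 m/s
0.485 h × 3600 = 1746 s
d = v × t = 7.55498 m/s × 1746 s = 13191 m
13191 m ÷ (0.3048 m/ft) = 43277.6 ft

4.33×10⁴ ft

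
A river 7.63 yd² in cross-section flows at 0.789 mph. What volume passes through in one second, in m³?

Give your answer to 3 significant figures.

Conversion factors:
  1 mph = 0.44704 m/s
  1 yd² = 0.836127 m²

2.25 m³

0.789 mph × 0.44704 = 0.352715 m/s
7.63 yd² × 0.836127 = 6.37965 m²
V = v × A × t = 0.352715 m/s × 6.37965 m² × 1 s = 2.2502 m³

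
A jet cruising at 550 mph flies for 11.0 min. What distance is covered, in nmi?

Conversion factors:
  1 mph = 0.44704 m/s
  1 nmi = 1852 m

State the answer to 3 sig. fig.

550 mph × 0.44704 → 245.872 m/s
11.0 min × 60 → 660 s
d = v × t = 245.872 m/s × 660 s = 162276 m
162276 m ÷ (1852 m/nmi) = 87.622 nmi

87.6 nmi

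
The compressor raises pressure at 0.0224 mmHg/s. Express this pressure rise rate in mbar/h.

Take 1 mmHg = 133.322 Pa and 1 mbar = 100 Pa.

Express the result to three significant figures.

108 mbar/h

0.0224 mmHg/s × 133.322 Pa/mmHg = 2.98641 Pa/s
2.98641 Pa/s ÷ 100 Pa/mbar × 3600 s/h = 107.511 mbar/h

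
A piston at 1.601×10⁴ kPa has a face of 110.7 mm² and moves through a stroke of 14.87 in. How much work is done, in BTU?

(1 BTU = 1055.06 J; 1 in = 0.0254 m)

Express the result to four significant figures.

1.601×10⁴ kPa → 1.601×10⁷ Pa
110.7 mm² → 1.107×10⁻⁴ m²
F = P × A = 1.601×10⁷ × 1.107×10⁻⁴ = 1772.31 N
14.87 in → 0.377698 m
W = F × d = 1772.31 × 0.377698 = 669.398 J
In BTU: 669.398 / 1055.06 = 0.634464 BTU

0.6345 BTU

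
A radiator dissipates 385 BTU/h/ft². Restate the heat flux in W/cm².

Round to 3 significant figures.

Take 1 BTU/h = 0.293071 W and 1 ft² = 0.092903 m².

0.121 W/cm²

385 BTU/h/ft² × 0.293071 W/BTU/h ÷ 0.092903 m²/ft² = 1214.52 W/m²
1214.52 W/m² × 0.0001 m²/cm² = 0.121452 W/cm²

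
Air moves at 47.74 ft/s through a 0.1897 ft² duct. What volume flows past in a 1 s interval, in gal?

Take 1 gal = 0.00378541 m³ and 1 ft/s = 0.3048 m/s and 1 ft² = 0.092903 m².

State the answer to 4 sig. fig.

67.75 gal

47.74 ft/s × 0.3048 → 14.5512 m/s
0.1897 ft² × 0.092903 → 0.0176237 m²
V = v × A × t = 14.5512 m/s × 0.0176237 m² × 1 s = 0.256446 m³
0.256446 m³ ÷ (0.00378541 m³/gal) = 67.7459 gal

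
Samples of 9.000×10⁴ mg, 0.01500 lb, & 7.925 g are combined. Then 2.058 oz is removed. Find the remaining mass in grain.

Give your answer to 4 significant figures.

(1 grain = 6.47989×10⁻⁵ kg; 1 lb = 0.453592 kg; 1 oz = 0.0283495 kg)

715.8 grain

9.000×10⁴ mg × 10⁻⁶ = 0.09 kg
0.01500 lb × 0.453592 = 0.00680388 kg
7.925 g × 0.001 = 0.007925 kg
2.058 oz × 0.0283495 = 0.0583433 kg
Result: 0.09 + 0.00680388 + 0.007925 − 0.0583433 = 0.0463856 kg
In grain: 0.0463856 / 6.47989×10⁻⁵ = 715.839 grain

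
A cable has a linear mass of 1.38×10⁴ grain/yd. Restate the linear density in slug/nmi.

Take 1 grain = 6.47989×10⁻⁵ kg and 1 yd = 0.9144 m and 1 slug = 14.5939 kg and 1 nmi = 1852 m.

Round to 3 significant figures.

124 slug/nmi

1.38×10⁴ grain/yd × 6.47989×10⁻⁵ kg/grain ÷ 0.9144 m/yd = 0.977936 kg/m
0.977936 kg/m ÷ 14.5939 kg/slug × 1852 m/nmi = 124.102 slug/nmi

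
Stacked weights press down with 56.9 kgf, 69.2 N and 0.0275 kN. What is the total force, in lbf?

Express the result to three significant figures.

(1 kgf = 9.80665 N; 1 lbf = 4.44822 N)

56.9 kgf × 9.80665 → 557.998 N
69.2 N (already N)
0.0275 kN × 1000 → 27.5 N
Sum: 557.998 + 69.2 + 27.5 = 654.698 N
In lbf: 654.698 / 4.44822 = 147.182 lbf

147 lbf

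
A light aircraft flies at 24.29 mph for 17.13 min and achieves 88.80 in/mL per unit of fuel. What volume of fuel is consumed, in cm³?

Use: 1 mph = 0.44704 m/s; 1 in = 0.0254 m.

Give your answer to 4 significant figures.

24.29 mph → 10.8586 m/s
17.13 min → 1027.8 s
d = v × t = 10.8586 × 1027.8 = 11160.5 m
88.80 in/mL → 2.25552×10⁶ m/m³
V = d / (distance per unit fuel) = 11160.5 / 2.25552×10⁶ = 0.00494808 m³
In cm³: 0.00494808 / 10⁻⁶ = 4948.08 cm³

4948 cm³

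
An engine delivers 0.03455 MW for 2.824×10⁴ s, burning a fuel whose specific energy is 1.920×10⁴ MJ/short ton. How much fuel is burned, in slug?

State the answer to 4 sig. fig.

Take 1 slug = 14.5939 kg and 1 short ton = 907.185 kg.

3.159 slug

0.03455 MW → 34550 W
E = P × t = 34550 × 28240 = 9.75692×10⁸ J
1.920×10⁴ MJ/short ton → 2.11644×10⁷ J/kg
m = E / e_s = 9.75692×10⁸ / 2.11644×10⁷ = 46.1006 kg
In slug: 46.1006 / 14.5939 = 3.1589 slug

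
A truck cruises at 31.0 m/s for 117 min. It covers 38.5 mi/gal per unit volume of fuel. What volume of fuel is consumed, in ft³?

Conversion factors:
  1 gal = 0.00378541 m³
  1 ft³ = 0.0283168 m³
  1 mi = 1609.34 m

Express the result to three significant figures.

0.470 ft³

117 min → 7020 s
d = v × t = 31 × 7020 = 217620 m
38.5 mi/gal → 1.6368×10⁷ m/m³
V = d / (distance per unit fuel) = 217620 / 1.6368×10⁷ = 0.0132955 m³
In ft³: 0.0132955 / 0.0283168 = 0.469527 ft³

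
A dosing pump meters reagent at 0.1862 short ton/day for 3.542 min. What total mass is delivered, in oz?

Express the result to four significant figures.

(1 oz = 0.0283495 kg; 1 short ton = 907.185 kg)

0.1862 short ton/day → 0.00195507 kg/s
3.542 min → 212.52 s
m = ṁ × t = 0.00195507 × 212.52 = 0.415491 kg
In oz: 0.415491 / 0.0283495 = 14.656 oz

14.66 oz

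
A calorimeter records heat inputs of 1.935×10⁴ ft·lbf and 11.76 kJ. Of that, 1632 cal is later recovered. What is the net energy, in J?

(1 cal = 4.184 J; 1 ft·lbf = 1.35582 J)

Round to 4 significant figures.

1.935×10⁴ ft·lbf × 1.35582 → 26235.1 J
11.76 kJ × 1000 → 11760 J
1632 cal × 4.184 → 6828.29 J
Sum: 26235.1 + 11760 − 6828.29 = 31166.8 J

3.117×10⁴ J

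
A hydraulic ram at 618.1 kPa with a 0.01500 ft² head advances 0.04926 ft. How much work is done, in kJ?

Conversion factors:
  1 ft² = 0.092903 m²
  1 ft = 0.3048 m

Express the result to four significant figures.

618.1 kPa → 618100 Pa
0.01500 ft² → 0.00139354 m²
F = P × A = 618100 × 0.00139354 = 861.347 N
0.04926 ft → 0.0150144 m
W = F × d = 861.347 × 0.0150144 = 12.9326 J
In kJ: 12.9326 / 1000 = 0.0129326 kJ

0.01293 kJ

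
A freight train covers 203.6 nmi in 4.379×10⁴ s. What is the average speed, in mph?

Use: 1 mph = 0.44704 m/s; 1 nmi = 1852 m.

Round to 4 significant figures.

19.26 mph

203.6 nmi × 1852 → 377067 m
v = d / t = 377067 m / 43790 s = 8.6108 m/s
8.6108 m/s ÷ (0.44704 m/s/mph) = 19.2618 mph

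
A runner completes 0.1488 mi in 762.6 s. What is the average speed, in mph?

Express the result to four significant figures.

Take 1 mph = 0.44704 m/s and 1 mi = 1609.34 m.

0.7024 mph

0.1488 mi × 1609.34 = 239.47 m
v = d / t = 239.47 m / 762.6 s = 0.314018 m/s
0.314018 m/s ÷ (0.44704 m/s/mph) = 0.702438 mph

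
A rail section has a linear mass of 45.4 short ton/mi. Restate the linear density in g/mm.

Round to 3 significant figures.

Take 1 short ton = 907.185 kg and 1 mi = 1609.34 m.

45.4 short ton/mi × 907.185 kg/short ton ÷ 1609.34 m/mi = 25.592 kg/m
25.592 kg/m ÷ 0.001 kg/g × 0.001 m/mm = 25.592 g/mm

25.6 g/mm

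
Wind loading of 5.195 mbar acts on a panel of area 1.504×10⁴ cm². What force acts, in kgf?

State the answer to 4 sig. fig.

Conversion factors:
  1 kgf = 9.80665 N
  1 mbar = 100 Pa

79.67 kgf

5.195 mbar × 100 → 519.5 Pa
1.504×10⁴ cm² × 0.0001 → 1.504 m²
F = P × A = 519.5 Pa × 1.504 m² = 781.328 N
781.328 N ÷ (9.80665 N/kgf) = 79.6733 kgf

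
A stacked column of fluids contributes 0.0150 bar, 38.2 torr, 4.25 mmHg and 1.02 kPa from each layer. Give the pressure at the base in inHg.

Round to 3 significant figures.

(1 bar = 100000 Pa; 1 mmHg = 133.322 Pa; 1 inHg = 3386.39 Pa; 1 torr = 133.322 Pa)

0.0150 bar × 100000 = 1500 Pa
38.2 torr × 133.322 = 5092.9 Pa
4.25 mmHg × 133.322 = 566.618 Pa
1.02 kPa × 1000 = 1020 Pa
Total: 1500 + 5092.9 + 566.618 + 1020 = 8179.52 Pa
In inHg: 8179.52 / 3386.39 = 2.41541 inHg

2.42 inHg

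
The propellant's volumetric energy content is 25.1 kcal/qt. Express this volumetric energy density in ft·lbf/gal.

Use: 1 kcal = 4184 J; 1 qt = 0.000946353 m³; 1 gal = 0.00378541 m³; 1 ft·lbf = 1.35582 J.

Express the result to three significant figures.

25.1 kcal/qt × 4184 J/kcal ÷ 0.000946353 m³/qt = 1.10972×10⁸ J/m³
1.10972×10⁸ J/m³ ÷ 1.35582 J/ft·lbf × 0.00378541 m³/gal = 309831 ft·lbf/gal

3.10×10⁵ ft·lbf/gal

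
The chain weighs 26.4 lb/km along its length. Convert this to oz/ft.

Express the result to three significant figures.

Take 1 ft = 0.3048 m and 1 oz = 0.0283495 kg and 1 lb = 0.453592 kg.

26.4 lb/km × 0.453592 kg/lb ÷ 1000 m/km = 0.0119748 kg/m
0.0119748 kg/m ÷ 0.0283495 kg/oz × 0.3048 m/ft = 0.128747 oz/ft

0.129 oz/ft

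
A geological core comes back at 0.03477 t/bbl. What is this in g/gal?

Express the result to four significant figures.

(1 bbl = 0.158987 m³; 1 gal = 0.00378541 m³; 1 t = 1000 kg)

827.9 g/gal

0.03477 t/bbl × 1000 kg/t ÷ 0.158987 m³/bbl = 218.697 kg/m³
218.697 kg/m³ ÷ 0.001 kg/g × 0.00378541 m³/gal = 827.858 g/gal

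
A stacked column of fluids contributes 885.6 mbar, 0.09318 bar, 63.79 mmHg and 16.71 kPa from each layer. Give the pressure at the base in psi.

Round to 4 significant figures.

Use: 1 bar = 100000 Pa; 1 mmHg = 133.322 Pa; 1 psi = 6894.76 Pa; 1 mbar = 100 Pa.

885.6 mbar × 100 = 88560 Pa
0.09318 bar × 100000 = 9318 Pa
63.79 mmHg × 133.322 = 8504.61 Pa
16.71 kPa × 1000 = 16710 Pa
Total: 88560 + 9318 + 8504.61 + 16710 = 123093 Pa
In psi: 123093 / 6894.76 = 17.8531 psi

17.85 psi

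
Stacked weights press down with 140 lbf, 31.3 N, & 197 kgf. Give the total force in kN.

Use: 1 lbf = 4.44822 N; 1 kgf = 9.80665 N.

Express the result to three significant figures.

2.59 kN

140 lbf × 4.44822 → 622.751 N
31.3 N (already N)
197 kgf × 9.80665 → 1931.91 N
Sum: 622.751 + 31.3 + 1931.91 = 2585.96 N
In kN: 2585.96 / 1000 = 2.58596 kN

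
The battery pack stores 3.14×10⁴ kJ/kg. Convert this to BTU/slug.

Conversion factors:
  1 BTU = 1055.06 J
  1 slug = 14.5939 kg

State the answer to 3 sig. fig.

3.14×10⁴ kJ/kg × 1000 J/kJ = 3.14×10⁷ J/kg
3.14×10⁷ J/kg ÷ 1055.06 J/BTU × 14.5939 kg/slug = 434334 BTU/slug

4.34×10⁵ BTU/slug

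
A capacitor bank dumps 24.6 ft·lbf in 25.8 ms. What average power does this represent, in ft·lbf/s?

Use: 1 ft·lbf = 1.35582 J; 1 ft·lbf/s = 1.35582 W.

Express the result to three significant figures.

953 ft·lbf/s

24.6 ft·lbf × 1.35582 = 33.3532 J
25.8 ms × 0.001 = 0.0258 s
P = E / t = 33.3532 J / 0.0258 s = 1292.76 W
1292.76 W ÷ (1.35582 W/ft·lbf/s) = 953.489 ft·lbf/s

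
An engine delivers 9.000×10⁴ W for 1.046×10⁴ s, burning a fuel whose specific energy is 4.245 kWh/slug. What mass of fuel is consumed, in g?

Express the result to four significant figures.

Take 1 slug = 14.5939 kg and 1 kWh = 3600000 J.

8.990×10⁵ g

E = P × t = 90000 × 10460 = 9.414×10⁸ J
4.245 kWh/slug → 1.04715×10⁶ J/kg
m = E / e_s = 9.414×10⁸ / 1.04715×10⁶ = 899.012 kg
In g: 899.012 / 0.001 = 899012 g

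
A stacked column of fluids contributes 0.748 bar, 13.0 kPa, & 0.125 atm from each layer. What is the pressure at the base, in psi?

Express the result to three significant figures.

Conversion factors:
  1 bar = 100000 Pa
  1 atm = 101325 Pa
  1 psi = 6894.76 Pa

14.6 psi

0.748 bar × 100000 = 74800 Pa
13.0 kPa × 1000 = 13000 Pa
0.125 atm × 101325 = 12665.6 Pa
Sum: 74800 + 13000 + 12665.6 = 100466 Pa
In psi: 100466 / 6894.76 = 14.5714 psi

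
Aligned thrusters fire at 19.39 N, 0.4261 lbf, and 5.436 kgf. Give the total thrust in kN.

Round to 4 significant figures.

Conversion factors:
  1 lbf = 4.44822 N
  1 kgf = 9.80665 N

0.07459 kN

19.39 N (already N)
0.4261 lbf × 4.44822 → 1.89539 N
5.436 kgf × 9.80665 → 53.3089 N
Total: 19.39 + 1.89539 + 53.3089 = 74.5943 N
In kN: 74.5943 / 1000 = 0.0745943 kN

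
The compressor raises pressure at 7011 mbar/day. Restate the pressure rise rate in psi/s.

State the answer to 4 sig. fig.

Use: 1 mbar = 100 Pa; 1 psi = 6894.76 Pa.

0.001177 psi/s

7011 mbar/day × 100 Pa/mbar ÷ 86400 s/day = 8.11458 Pa/s
8.11458 Pa/s ÷ 6894.76 Pa/psi = 0.00117692 psi/s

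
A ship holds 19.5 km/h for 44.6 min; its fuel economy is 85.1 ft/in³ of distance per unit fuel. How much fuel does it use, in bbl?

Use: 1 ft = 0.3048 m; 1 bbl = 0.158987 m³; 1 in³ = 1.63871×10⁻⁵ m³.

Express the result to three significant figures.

19.5 km/h → 5.41667 m/s
44.6 min → 2676 s
d = v × t = 5.41667 × 2676 = 14495 m
85.1 ft/in³ → 1.58286×10⁶ m/m³
V = d / (distance per unit fuel) = 14495 / 1.58286×10⁶ = 0.00915747 m³
In bbl: 0.00915747 / 0.158987 = 0.0575989 bbl

0.0576 bbl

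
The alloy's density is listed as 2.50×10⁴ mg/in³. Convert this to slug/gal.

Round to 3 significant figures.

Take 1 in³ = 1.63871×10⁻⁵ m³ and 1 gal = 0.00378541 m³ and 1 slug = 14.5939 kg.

2.50×10⁴ mg/in³ × 10⁻⁶ kg/mg ÷ 1.63871×10⁻⁵ m³/in³ = 1525.59 kg/m³
1525.59 kg/m³ ÷ 14.5939 kg/slug × 0.00378541 m³/gal = 0.395712 slug/gal

0.396 slug/gal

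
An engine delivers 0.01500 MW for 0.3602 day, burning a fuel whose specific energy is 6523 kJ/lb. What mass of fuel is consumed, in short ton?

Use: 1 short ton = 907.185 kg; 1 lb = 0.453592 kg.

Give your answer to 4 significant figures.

0.03578 short ton

0.01500 MW → 15000 W
0.3602 day → 31121.3 s
E = P × t = 15000 × 31121.3 = 4.6682×10⁸ J
6523 kJ/lb → 1.43808×10⁷ J/kg
m = E / e_s = 4.6682×10⁸ / 1.43808×10⁷ = 32.4613 kg
In short ton: 32.4613 / 907.185 = 0.0357824 short ton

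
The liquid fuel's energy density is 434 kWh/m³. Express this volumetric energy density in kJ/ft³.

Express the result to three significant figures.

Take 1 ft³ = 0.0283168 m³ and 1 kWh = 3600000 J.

4.42×10⁴ kJ/ft³

434 kWh/m³ × 3600000 J/kWh = 1.5624×10⁹ J/m³
1.5624×10⁹ J/m³ ÷ 1000 J/kJ × 0.0283168 m³/ft³ = 44242.2 kJ/ft³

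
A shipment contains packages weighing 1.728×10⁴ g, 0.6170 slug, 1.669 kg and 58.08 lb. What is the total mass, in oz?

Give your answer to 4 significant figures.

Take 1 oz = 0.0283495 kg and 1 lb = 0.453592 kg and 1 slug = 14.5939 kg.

1.728×10⁴ g × 0.001 = 17.28 kg
0.6170 slug × 14.5939 = 9.00444 kg
1.669 kg (already kg)
58.08 lb × 0.453592 = 26.3446 kg
Total: 17.28 + 9.00444 + 1.669 + 26.3446 = 54.298 kg
In oz: 54.298 / 0.0283495 = 1915.31 oz

1915 oz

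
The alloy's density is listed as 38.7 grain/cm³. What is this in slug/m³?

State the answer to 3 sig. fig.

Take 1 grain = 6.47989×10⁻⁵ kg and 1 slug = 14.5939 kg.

172 slug/m³

38.7 grain/cm³ × 6.47989×10⁻⁵ kg/grain ÷ 10⁻⁶ m³/cm³ = 2507.72 kg/m³
2507.72 kg/m³ ÷ 14.5939 kg/slug = 171.833 slug/m³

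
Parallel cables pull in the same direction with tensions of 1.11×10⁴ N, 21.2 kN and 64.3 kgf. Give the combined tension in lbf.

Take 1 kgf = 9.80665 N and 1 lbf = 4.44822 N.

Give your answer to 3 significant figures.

1.11×10⁴ N (already N)
21.2 kN × 1000 → 21200 N
64.3 kgf × 9.80665 → 630.568 N
Combined: 11100 + 21200 + 630.568 = 32930.6 N
In lbf: 32930.6 / 4.44822 = 7403.1 lbf

7400 lbf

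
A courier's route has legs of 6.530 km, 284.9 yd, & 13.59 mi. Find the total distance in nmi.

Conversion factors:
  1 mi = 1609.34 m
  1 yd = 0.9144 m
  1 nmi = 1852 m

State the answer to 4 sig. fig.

6.530 km × 1000 → 6530 m
284.9 yd × 0.9144 → 260.513 m
13.59 mi × 1609.34 → 21870.9 m
Total: 6530 + 260.513 + 21870.9 = 28661.4 m
In nmi: 28661.4 / 1852 = 15.4759 nmi

15.48 nmi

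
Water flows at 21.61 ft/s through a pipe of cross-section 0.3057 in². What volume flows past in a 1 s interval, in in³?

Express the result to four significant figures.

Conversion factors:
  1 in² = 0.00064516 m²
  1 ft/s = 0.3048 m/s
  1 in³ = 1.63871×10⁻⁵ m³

79.27 in³

21.61 ft/s × 0.3048 → 6.58673 m/s
0.3057 in² × 0.00064516 → 1.97225×10⁻⁴ m²
V = v × A × t = 6.58673 m/s × 1.97225×10⁻⁴ m² × 1 s = 0.00129907 m³
0.00129907 m³ ÷ (1.63871×10⁻⁵ m³/in³) = 79.2739 in³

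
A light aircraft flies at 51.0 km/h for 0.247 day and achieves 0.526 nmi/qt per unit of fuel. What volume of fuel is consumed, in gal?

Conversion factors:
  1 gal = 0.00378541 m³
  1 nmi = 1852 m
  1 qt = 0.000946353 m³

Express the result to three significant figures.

51.0 km/h → 14.1667 m/s
0.247 day → 21340.8 s
d = v × t = 14.1667 × 21340.8 = 302329 m
0.526 nmi/qt → 1.02937×10⁶ m/m³
V = d / (distance per unit fuel) = 302329 / 1.02937×10⁶ = 0.293703 m³
In gal: 0.293703 / 0.00378541 = 77.5882 gal

77.6 gal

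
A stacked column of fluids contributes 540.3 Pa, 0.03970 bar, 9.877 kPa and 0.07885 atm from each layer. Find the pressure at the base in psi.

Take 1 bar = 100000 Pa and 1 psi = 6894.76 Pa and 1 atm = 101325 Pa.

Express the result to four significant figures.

3.245 psi

540.3 Pa (already Pa)
0.03970 bar × 100000 → 3970 Pa
9.877 kPa × 1000 → 9877 Pa
0.07885 atm × 101325 → 7989.48 Pa
Total: 540.3 + 3970 + 9877 + 7989.48 = 22376.8 Pa
In psi: 22376.8 / 6894.76 = 3.24548 psi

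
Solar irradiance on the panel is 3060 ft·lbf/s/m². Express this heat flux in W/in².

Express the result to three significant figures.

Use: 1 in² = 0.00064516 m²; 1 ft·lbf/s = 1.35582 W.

3060 ft·lbf/s/m² × 1.35582 W/ft·lbf/s = 4148.81 W/m²
4148.81 W/m² × 0.00064516 m²/in² = 2.67665 W/in²

2.68 W/in²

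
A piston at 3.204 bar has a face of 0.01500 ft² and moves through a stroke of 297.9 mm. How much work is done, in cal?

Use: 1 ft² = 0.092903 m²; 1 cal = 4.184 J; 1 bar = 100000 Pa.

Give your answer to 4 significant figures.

3.204 bar → 320400 Pa
0.01500 ft² → 0.00139354 m²
F = P × A = 320400 × 0.00139354 = 446.49 N
297.9 mm → 0.2979 m
W = F × d = 446.49 × 0.2979 = 133.009 J
In cal: 133.009 / 4.184 = 31.7899 cal

31.79 cal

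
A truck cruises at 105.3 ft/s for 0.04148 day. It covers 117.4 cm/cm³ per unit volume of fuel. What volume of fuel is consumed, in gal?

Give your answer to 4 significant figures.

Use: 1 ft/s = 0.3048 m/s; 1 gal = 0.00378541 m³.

25.88 gal

105.3 ft/s → 32.0954 m/s
0.04148 day → 3583.87 s
d = v × t = 32.0954 × 3583.87 = 115026 m
117.4 cm/cm³ → 1.174×10⁶ m/m³
V = d / (distance per unit fuel) = 115026 / 1.174×10⁶ = 0.0979779 m³
In gal: 0.0979779 / 0.00378541 = 25.883 gal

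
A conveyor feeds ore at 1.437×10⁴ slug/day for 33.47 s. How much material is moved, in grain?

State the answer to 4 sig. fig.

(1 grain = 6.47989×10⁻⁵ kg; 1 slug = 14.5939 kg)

1.254×10⁶ grain

1.437×10⁴ slug/day → 2.42725 kg/s
m = ṁ × t = 2.42725 × 33.47 = 81.2401 kg
In grain: 81.2401 / 6.47989×10⁻⁵ = 1.25373×10⁶ grain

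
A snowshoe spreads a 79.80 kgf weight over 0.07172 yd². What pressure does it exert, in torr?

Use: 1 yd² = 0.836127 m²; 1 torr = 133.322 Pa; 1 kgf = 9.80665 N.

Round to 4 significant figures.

97.88 torr

79.80 kgf × 9.80665 → 782.571 N
0.07172 yd² × 0.836127 → 0.059967 m²
P = F / A = 782.571 N / 0.059967 m² = 13050 Pa
13050 Pa ÷ (133.322 Pa/torr) = 97.8833 torr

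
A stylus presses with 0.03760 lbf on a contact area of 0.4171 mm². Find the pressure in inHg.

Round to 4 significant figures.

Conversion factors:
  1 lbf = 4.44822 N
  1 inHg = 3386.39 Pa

118.4 inHg

0.03760 lbf × 4.44822 = 0.167253 N
0.4171 mm² × 10⁻⁶ = 4.171×10⁻⁷ m²
P = F / A = 0.167253 N / 4.171×10⁻⁷ m² = 400990 Pa
400990 Pa ÷ (3386.39 Pa/inHg) = 118.412 inHg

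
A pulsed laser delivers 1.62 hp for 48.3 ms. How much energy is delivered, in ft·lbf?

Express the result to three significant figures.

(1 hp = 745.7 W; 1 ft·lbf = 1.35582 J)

43.0 ft·lbf

1.62 hp × 745.7 = 1208.03 W
48.3 ms × 0.001 = 0.0483 s
E = P × t = 1208.03 W × 0.0483 s = 58.3478 J
58.3478 J ÷ (1.35582 J/ft·lbf) = 43.0351 ft·lbf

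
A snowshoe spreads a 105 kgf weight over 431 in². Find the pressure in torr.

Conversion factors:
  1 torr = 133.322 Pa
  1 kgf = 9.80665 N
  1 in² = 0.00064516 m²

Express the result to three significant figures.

105 kgf × 9.80665 = 1029.7 N
431 in² × 0.00064516 = 0.278064 m²
P = F / A = 1029.7 N / 0.278064 m² = 3703.1 Pa
3703.1 Pa ÷ (133.322 Pa/torr) = 27.7756 torr

27.8 torr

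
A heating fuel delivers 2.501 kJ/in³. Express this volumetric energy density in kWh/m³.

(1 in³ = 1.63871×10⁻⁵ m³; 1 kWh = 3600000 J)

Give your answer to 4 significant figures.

2.501 kJ/in³ × 1000 J/kJ ÷ 1.63871×10⁻⁵ m³/in³ = 1.5262×10⁸ J/m³
1.5262×10⁸ J/m³ ÷ 3600000 J/kWh = 42.3944 kWh/m³

42.39 kWh/m³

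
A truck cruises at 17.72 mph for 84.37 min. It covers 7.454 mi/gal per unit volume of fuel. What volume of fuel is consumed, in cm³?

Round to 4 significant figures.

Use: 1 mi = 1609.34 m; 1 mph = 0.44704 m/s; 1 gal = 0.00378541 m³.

17.72 mph → 7.92155 m/s
84.37 min → 5062.2 s
d = v × t = 7.92155 × 5062.2 = 40100.5 m
7.454 mi/gal → 3.16901×10⁶ m/m³
V = d / (distance per unit fuel) = 40100.5 / 3.16901×10⁶ = 0.012654 m³
In cm³: 0.012654 / 10⁻⁶ = 12654 cm³

1.265×10⁴ cm³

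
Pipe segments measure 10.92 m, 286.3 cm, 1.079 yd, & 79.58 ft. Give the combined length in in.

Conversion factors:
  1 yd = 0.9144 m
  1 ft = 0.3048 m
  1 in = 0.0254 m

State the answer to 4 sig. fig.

1536 in

10.92 m (already m)
286.3 cm × 0.01 = 2.863 m
1.079 yd × 0.9144 = 0.986638 m
79.58 ft × 0.3048 = 24.256 m
Total: 10.92 + 2.863 + 0.986638 + 24.256 = 39.0256 m
In in: 39.0256 / 0.0254 = 1536.44 in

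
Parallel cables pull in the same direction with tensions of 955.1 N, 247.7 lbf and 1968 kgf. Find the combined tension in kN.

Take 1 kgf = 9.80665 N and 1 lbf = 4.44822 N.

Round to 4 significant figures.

21.36 kN

955.1 N (already N)
247.7 lbf × 4.44822 → 1101.82 N
1968 kgf × 9.80665 → 19299.5 N
Total: 955.1 + 1101.82 + 19299.5 = 21356.4 N
In kN: 21356.4 / 1000 = 21.3564 kN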